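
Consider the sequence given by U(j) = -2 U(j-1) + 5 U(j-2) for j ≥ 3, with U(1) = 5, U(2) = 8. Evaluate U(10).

U(3) = -2·8 + 5·5 = 9
U(4) = -2·9 + 5·8 = 22
U(5) = -2·22 + 5·9 = 1
U(6) = -2·1 + 5·22 = 108
U(7) = -2·108 + 5·1 = -211
U(8) = -2·(-211) + 5·108 = 962
U(9) = -2·962 + 5·(-211) = -2979
U(10) = -2·(-2979) + 5·962 = 10768

10768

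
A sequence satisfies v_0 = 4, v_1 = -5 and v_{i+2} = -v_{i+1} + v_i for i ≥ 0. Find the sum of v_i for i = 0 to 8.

100

v_2 = -(-5) + 4 = 9
v_3 = -9 + (-5) = -14
v_4 = -(-14) + 9 = 23
v_5 = -23 + (-14) = -37
v_6 = -(-37) + 23 = 60
v_7 = -60 + (-37) = -97
v_8 = -(-97) + 60 = 157
Sum = 4 + (-5) + 9 + (-14) + 23 + (-37) + 60 + (-97) + 157 = 100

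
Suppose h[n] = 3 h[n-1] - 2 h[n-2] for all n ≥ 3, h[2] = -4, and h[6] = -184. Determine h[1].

2

Let h[1] = w.
h[3] = -12 - 2w
h[4] = -28 - 6w
h[5] = -60 - 14w
h[6] = -124 - 30w
So -124 - 30w = -184, giving w = 2.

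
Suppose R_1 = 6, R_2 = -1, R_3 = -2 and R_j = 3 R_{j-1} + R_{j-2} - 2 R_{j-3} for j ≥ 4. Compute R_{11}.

R_4 = 3*(-2) + (-1) - 2*6 = -19
R_5 = 3*(-19) + (-2) - 2*(-1) = -57
R_6 = 3*(-57) + (-19) - 2*(-2) = -186
R_7 = 3*(-186) + (-57) - 2*(-19) = -577
R_8 = 3*(-577) + (-186) - 2*(-57) = -1803
R_9 = 3*(-1803) + (-577) - 2*(-186) = -5614
R_{10} = 3*(-5614) + (-1803) - 2*(-577) = -17491
R_{11} = 3*(-17491) + (-5614) - 2*(-1803) = -54481

-54481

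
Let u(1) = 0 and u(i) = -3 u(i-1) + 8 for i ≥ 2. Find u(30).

137260754729768

The fixed point is 8/(1 + 3) = 2, so u(i) - 2 = -3(u(i-1) - 2).
Hence u(i) = -2·(-3)^{i-1} + 2.
u(30) = -2·(-3)^{29} + 2 = -2·-68630377364883 + 2 = 137260754729768.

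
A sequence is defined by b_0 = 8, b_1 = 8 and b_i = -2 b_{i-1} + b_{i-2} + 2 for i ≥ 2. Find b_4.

-48

b_2 = -2*8 + 8 + 2 = -6
b_3 = -2*(-6) + 8 + 2 = 22
b_4 = -2*22 + (-6) + 2 = -48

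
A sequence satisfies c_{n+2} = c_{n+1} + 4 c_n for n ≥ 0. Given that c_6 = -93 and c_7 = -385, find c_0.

Rearranging, c_{n-2} = (c_n - c_{n-1}) / 4.
c_5 = (-385 - (-93)) / 4 = -292/4 = -73
c_4 = (-93 - (-73)) / 4 = -20/4 = -5
c_3 = (-73 - (-5)) / 4 = -68/4 = -17
c_2 = (-5 - (-17)) / 4 = 12/4 = 3
c_1 = (-17 - 3) / 4 = -20/4 = -5
c_0 = (3 - (-5)) / 4 = 8/4 = 2

2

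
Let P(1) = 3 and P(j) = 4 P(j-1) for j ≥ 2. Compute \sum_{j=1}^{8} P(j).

P(2) = 4·3 = 12
P(3) = 4·12 = 48
P(4) = 4·48 = 192
P(5) = 4·192 = 768
P(6) = 4·768 = 3072
P(7) = 4·3072 = 12288
P(8) = 4·12288 = 49152
Sum = 3 + 12 + 48 + 192 + 768 + 3072 + 12288 + 49152 = 65535

65535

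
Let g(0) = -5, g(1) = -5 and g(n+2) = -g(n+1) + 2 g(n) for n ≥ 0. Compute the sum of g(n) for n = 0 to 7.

-40

g(2) = -(-5) + 2(-5) = -5
g(3) = -(-5) + 2(-5) = -5
g(4) = -(-5) + 2(-5) = -5
g(5) = -(-5) + 2(-5) = -5
g(6) = -(-5) + 2(-5) = -5
g(7) = -(-5) + 2(-5) = -5
Sum = (-5) + (-5) + (-5) + (-5) + (-5) + (-5) + (-5) + (-5) = -40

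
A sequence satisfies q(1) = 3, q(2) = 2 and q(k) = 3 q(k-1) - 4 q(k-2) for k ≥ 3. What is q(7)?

42

q(3) = 3*2 - 4*3 = -6
q(4) = 3*(-6) - 4*2 = -26
q(5) = 3*(-26) - 4*(-6) = -54
q(6) = 3*(-54) - 4*(-26) = -58
q(7) = 3*(-58) - 4*(-54) = 42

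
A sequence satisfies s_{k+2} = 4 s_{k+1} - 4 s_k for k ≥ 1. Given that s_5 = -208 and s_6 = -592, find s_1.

Rearranging, s_{k-2} = (s_k - 4 s_{k-1}) / -4.
s_4 = (-592 - 4(-208)) / -4 = 240/-4 = -60
s_3 = (-208 - 4(-60)) / -4 = 32/-4 = -8
s_2 = (-60 - 4(-8)) / -4 = -28/-4 = 7
s_1 = (-8 - 4(7)) / -4 = -36/-4 = 9

9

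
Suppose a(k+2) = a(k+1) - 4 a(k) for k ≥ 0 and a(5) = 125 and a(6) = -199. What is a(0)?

Rearranging, a(k-2) = (a(k) - a(k-1)) / -4.
a(4) = (-199 - 125) / -4 = -324/-4 = 81
a(3) = (125 - 81) / -4 = 44/-4 = -11
a(2) = (81 - (-11)) / -4 = 92/-4 = -23
a(1) = (-11 - (-23)) / -4 = 12/-4 = -3
a(0) = (-23 - (-3)) / -4 = -20/-4 = 5

5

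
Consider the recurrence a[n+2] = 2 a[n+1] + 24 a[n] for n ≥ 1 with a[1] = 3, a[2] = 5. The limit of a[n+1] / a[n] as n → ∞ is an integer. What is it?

6

The characteristic equation is r^2 - 2r - 24 = 0, which factors as (r - 6)(r + 4) = 0.
So the roots are 6 and -4. Since |6| > |-4| and the coefficient of 6^n is non-zero, the ratio tends to 6.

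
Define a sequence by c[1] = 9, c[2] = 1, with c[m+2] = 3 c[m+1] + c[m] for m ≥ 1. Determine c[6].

c[3] = 3·1 + 9 = 12
c[4] = 3·12 + 1 = 37
c[5] = 3·37 + 12 = 123
c[6] = 3·123 + 37 = 406

406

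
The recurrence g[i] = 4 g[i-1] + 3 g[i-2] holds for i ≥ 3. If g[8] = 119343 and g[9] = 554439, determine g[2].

9

Rearranging, g[i-2] = (g[i] - 4 g[i-1]) / 3.
g[7] = (554439 - 4*119343) / 3 = 77067/3 = 25689
g[6] = (119343 - 4*25689) / 3 = 16587/3 = 5529
g[5] = (25689 - 4*5529) / 3 = 3573/3 = 1191
g[4] = (5529 - 4*1191) / 3 = 765/3 = 255
g[3] = (1191 - 4*255) / 3 = 171/3 = 57
g[2] = (255 - 4*57) / 3 = 27/3 = 9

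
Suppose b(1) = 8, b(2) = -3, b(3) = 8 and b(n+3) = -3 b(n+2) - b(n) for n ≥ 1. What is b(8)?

b(4) = -3*8 - 8 = -32
b(5) = -3*(-32) - (-3) = 99
b(6) = -3*99 - 8 = -305
b(7) = -3*(-305) - (-32) = 947
b(8) = -3*947 - 99 = -2940

-2940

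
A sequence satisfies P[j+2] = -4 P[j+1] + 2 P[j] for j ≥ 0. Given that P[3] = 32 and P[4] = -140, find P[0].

5

Rearranging, P[j-2] = (P[j] + 4 P[j-1]) / 2.
P[2] = (-140 + 4(32)) / 2 = -12/2 = -6
P[1] = (32 + 4(-6)) / 2 = 8/2 = 4
P[0] = (-6 + 4(4)) / 2 = 10/2 = 5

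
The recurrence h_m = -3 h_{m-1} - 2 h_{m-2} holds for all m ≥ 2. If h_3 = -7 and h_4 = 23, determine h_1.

Rearranging, h_{m-2} = (h_m + 3 h_{m-1}) / -2.
h_2 = (23 + 3(-7)) / -2 = 2/-2 = -1
h_1 = (-7 + 3(-1)) / -2 = -10/-2 = 5

5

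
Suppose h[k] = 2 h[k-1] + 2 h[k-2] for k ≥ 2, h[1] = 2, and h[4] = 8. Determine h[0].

-2

Let h[0] = v.
h[2] = 4 + 2v
h[3] = 12 + 4v
h[4] = 32 + 12v
So 32 + 12v = 8, giving v = -2.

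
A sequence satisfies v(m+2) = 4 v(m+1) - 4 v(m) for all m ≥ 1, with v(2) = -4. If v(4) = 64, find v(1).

-7

Let v(1) = z.
v(3) = -16 - 4z
v(4) = -48 - 16z
So -48 - 16z = 64, giving z = -7.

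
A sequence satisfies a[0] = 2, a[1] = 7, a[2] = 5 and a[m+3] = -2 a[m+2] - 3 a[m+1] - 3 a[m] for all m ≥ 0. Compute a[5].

a[3] = -2(5) - 3(7) - 3(2) = -37
a[4] = -2(-37) - 3(5) - 3(7) = 38
a[5] = -2(38) - 3(-37) - 3(5) = 20

20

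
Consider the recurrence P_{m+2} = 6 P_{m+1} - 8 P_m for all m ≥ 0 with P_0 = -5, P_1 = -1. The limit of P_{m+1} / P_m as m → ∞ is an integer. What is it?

4

The characteristic equation is r^2 - 6r + 8 = 0, which factors as (r - 4)(r - 2) = 0.
So the roots are 4 and 2. Since |4| > |2| and the coefficient of 4^m is non-zero, the ratio tends to 4.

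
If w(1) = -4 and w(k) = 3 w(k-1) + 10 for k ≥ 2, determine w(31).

205891132094644

The fixed point is 10/(1 - 3) = -5, so w(k) + 5 = 3(w(k-1) + 5).
Hence w(k) = 1·3^{k-1} - 5.
w(31) = 1·3^{30} - 5 = 1·205891132094649 - 5 = 205891132094644.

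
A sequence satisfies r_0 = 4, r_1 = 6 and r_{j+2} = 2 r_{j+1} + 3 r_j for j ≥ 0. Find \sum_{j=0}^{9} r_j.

73810

r_2 = 2·6 + 3·4 = 24
r_3 = 2·24 + 3·6 = 66
r_4 = 2·66 + 3·24 = 204
r_5 = 2·204 + 3·66 = 606
r_6 = 2·606 + 3·204 = 1824
r_7 = 2·1824 + 3·606 = 5466
r_8 = 2·5466 + 3·1824 = 16404
r_9 = 2·16404 + 3·5466 = 49206
Sum = 4 + 6 + 24 + 66 + 204 + 606 + 1824 + 5466 + 16404 + 49206 = 73810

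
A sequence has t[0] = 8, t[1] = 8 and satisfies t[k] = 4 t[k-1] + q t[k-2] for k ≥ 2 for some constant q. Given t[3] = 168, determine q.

1

t[2] = 32 + 8q
t[3] = 128 + 40q
So 128 + 40q = 168, giving q = 1.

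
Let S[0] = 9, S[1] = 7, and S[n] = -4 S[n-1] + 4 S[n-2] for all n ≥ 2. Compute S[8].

23808

S[2] = -4(7) + 4(9) = 8
S[3] = -4(8) + 4(7) = -4
S[4] = -4(-4) + 4(8) = 48
S[5] = -4(48) + 4(-4) = -208
S[6] = -4(-208) + 4(48) = 1024
S[7] = -4(1024) + 4(-208) = -4928
S[8] = -4(-4928) + 4(1024) = 23808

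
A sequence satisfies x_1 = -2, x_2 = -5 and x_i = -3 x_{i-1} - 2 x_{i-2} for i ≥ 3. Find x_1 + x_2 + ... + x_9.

1188

x_3 = -3·(-5) - 2·(-2) = 19
x_4 = -3·19 - 2·(-5) = -47
x_5 = -3·(-47) - 2·19 = 103
x_6 = -3·103 - 2·(-47) = -215
x_7 = -3·(-215) - 2·103 = 439
x_8 = -3·439 - 2·(-215) = -887
x_9 = -3·(-887) - 2·439 = 1783
Sum = (-2) + (-5) + 19 + (-47) + 103 + (-215) + 439 + (-887) + 1783 = 1188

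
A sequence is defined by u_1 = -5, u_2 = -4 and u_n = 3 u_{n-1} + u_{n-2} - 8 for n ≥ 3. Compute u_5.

-294

u_3 = 3·(-4) + (-5) - 8 = -25
u_4 = 3·(-25) + (-4) - 8 = -87
u_5 = 3·(-87) + (-25) - 8 = -294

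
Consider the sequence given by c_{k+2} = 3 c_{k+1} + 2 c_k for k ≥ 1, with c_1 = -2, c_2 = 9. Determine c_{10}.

c_3 = 3*9 + 2*(-2) = 23
c_4 = 3*23 + 2*9 = 87
c_5 = 3*87 + 2*23 = 307
c_6 = 3*307 + 2*87 = 1095
c_7 = 3*1095 + 2*307 = 3899
c_8 = 3*3899 + 2*1095 = 13887
c_9 = 3*13887 + 2*3899 = 49459
c_{10} = 3*49459 + 2*13887 = 176151

176151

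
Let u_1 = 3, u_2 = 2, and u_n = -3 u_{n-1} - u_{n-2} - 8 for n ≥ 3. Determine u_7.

-773

u_3 = -3(2) - 3 - 8 = -17
u_4 = -3(-17) - 2 - 8 = 41
u_5 = -3(41) - (-17) - 8 = -114
u_6 = -3(-114) - 41 - 8 = 293
u_7 = -3(293) - (-114) - 8 = -773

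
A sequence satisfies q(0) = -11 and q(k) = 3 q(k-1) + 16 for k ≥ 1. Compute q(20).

-10460353211

The fixed point is 16/(1 - 3) = -8, so q(k) + 8 = 3(q(k-1) + 8).
Hence q(k) = -3·3^k - 8.
q(20) = -3·3^{20} - 8 = -3·3486784401 - 8 = -10460353211.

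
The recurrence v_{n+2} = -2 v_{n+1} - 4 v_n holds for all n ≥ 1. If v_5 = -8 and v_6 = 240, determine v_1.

-7

Rearranging, v_{n-2} = (v_n + 2 v_{n-1}) / -4.
v_4 = (240 + 2(-8)) / -4 = 224/-4 = -56
v_3 = (-8 + 2(-56)) / -4 = -120/-4 = 30
v_2 = (-56 + 2(30)) / -4 = 4/-4 = -1
v_1 = (30 + 2(-1)) / -4 = 28/-4 = -7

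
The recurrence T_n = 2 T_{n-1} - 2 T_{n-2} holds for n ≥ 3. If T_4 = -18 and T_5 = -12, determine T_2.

Rearranging, T_{n-2} = (T_n - 2 T_{n-1}) / -2.
T_3 = (-12 - 2·(-18)) / -2 = 24/-2 = -12
T_2 = (-18 - 2·(-12)) / -2 = 6/-2 = -3

-3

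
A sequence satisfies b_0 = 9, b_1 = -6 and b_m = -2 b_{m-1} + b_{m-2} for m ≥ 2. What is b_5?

b_2 = -2·(-6) + 9 = 21
b_3 = -2·21 + (-6) = -48
b_4 = -2·(-48) + 21 = 117
b_5 = -2·117 + (-48) = -282

-282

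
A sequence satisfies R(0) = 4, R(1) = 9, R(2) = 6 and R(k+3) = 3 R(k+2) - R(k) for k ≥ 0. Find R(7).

762

R(3) = 3*6 - 4 = 14
R(4) = 3*14 - 9 = 33
R(5) = 3*33 - 6 = 93
R(6) = 3*93 - 14 = 265
R(7) = 3*265 - 33 = 762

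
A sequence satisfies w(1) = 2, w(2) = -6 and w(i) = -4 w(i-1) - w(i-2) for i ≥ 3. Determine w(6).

w(3) = -4*(-6) - 2 = 22
w(4) = -4*22 - (-6) = -82
w(5) = -4*(-82) - 22 = 306
w(6) = -4*306 - (-82) = -1142

-1142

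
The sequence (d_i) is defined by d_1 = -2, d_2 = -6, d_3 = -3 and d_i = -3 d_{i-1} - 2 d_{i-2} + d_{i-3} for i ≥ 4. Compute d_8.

454

d_4 = -3·(-3) - 2·(-6) + (-2) = 19
d_5 = -3·19 - 2·(-3) + (-6) = -57
d_6 = -3·(-57) - 2·19 + (-3) = 130
d_7 = -3·130 - 2·(-57) + 19 = -257
d_8 = -3·(-257) - 2·130 + (-57) = 454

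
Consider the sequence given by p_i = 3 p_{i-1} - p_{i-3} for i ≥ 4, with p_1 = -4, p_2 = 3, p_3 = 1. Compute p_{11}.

p_4 = 3(1) - (-4) = 7
p_5 = 3(7) - 3 = 18
p_6 = 3(18) - 1 = 53
p_7 = 3(53) - 7 = 152
p_8 = 3(152) - 18 = 438
p_9 = 3(438) - 53 = 1261
p_{10} = 3(1261) - 152 = 3631
p_{11} = 3(3631) - 438 = 10455

10455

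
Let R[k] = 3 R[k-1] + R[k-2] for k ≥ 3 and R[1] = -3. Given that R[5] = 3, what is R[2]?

Let R[2] = y.
R[3] = -3 + 3y
R[4] = -9 + 10y
R[5] = -30 + 33y
So -30 + 33y = 3, giving y = 1.

1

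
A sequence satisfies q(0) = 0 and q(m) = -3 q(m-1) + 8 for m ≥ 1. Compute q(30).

-411782264189296

The fixed point is 8/(1 + 3) = 2, so q(m) - 2 = -3(q(m-1) - 2).
Hence q(m) = -2·(-3)^m + 2.
q(30) = -2·(-3)^{30} + 2 = -2·205891132094649 + 2 = -411782264189296.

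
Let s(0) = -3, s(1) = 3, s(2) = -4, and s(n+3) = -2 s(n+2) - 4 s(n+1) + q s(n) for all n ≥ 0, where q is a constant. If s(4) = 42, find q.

s(3) = -4 - 3q
s(4) = 24 + 9q
So 24 + 9q = 42, giving q = 2.

2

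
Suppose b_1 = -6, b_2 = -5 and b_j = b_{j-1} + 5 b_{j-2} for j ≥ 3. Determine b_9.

-12935

b_3 = (-5) + 5·(-6) = -35
b_4 = (-35) + 5·(-5) = -60
b_5 = (-60) + 5·(-35) = -235
b_6 = (-235) + 5·(-60) = -535
b_7 = (-535) + 5·(-235) = -1710
b_8 = (-1710) + 5·(-535) = -4385
b_9 = (-4385) + 5·(-1710) = -12935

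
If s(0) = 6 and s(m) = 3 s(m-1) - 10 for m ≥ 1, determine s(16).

43046726

The fixed point is -10/(1 - 3) = 5, so s(m) - 5 = 3(s(m-1) - 5).
Hence s(m) = 1·3^m + 5.
s(16) = 1·3^{16} + 5 = 1·43046721 + 5 = 43046726.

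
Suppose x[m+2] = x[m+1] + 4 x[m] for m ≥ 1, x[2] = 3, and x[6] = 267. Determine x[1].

5

Let x[1] = v.
x[3] = 3 + 4v
x[4] = 15 + 4v
x[5] = 27 + 20v
x[6] = 87 + 36v
So 87 + 36v = 267, giving v = 5.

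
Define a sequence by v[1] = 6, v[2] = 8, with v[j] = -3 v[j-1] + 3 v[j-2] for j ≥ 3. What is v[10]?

114858

v[3] = -3*8 + 3*6 = -6
v[4] = -3*(-6) + 3*8 = 42
v[5] = -3*42 + 3*(-6) = -144
v[6] = -3*(-144) + 3*42 = 558
v[7] = -3*558 + 3*(-144) = -2106
v[8] = -3*(-2106) + 3*558 = 7992
v[9] = -3*7992 + 3*(-2106) = -30294
v[10] = -3*(-30294) + 3*7992 = 114858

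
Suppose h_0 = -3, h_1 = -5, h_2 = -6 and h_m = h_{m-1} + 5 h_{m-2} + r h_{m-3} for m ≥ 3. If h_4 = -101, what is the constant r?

h_3 = -31 - 3r
h_4 = -61 - 8r
So -61 - 8r = -101, giving r = 5.

5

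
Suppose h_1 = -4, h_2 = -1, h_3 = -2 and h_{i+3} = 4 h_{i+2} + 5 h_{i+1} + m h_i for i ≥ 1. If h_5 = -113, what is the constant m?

3

h_4 = -13 - 4m
h_5 = -62 - 17m
So -62 - 17m = -113, giving m = 3.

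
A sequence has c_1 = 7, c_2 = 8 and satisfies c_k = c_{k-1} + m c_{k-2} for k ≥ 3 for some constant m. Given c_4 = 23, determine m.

1

c_3 = 8 + 7m
c_4 = 8 + 15m
So 8 + 15m = 23, giving m = 1.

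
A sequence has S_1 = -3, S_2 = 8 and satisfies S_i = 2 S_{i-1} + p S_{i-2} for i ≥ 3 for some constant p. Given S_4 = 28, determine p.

S_3 = 16 - 3p
S_4 = 32 + 2p
So 32 + 2p = 28, giving p = -2.

-2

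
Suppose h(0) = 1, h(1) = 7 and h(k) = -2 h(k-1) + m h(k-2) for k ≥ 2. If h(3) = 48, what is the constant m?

4

h(2) = -14 + m
h(3) = 28 + 5m
So 28 + 5m = 48, giving m = 4.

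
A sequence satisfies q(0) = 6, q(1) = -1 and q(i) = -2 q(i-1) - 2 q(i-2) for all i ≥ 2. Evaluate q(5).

4

q(2) = -2*(-1) - 2*6 = -10
q(3) = -2*(-10) - 2*(-1) = 22
q(4) = -2*22 - 2*(-10) = -24
q(5) = -2*(-24) - 2*22 = 4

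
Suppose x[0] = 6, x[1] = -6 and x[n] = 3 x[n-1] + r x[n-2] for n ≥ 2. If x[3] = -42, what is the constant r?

1

x[2] = -18 + 6r
x[3] = -54 + 12r
So -54 + 12r = -42, giving r = 1.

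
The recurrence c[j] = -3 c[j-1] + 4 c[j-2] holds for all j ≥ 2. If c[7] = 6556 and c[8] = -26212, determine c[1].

Rearranging, c[j-2] = (c[j] + 3 c[j-1]) / 4.
c[6] = (-26212 + 3*6556) / 4 = -6544/4 = -1636
c[5] = (6556 + 3*(-1636)) / 4 = 1648/4 = 412
c[4] = (-1636 + 3*412) / 4 = -400/4 = -100
c[3] = (412 + 3*(-100)) / 4 = 112/4 = 28
c[2] = (-100 + 3*28) / 4 = -16/4 = -4
c[1] = (28 + 3*(-4)) / 4 = 16/4 = 4

4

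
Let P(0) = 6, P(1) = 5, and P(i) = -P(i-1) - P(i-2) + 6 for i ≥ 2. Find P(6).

P(2) = -5 - 6 + 6 = -5
P(3) = -(-5) - 5 + 6 = 6
P(4) = -6 - (-5) + 6 = 5
P(5) = -5 - 6 + 6 = -5
P(6) = -(-5) - 5 + 6 = 6

6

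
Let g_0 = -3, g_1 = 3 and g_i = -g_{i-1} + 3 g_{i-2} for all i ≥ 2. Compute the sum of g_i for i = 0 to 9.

2385

g_2 = -3 + 3(-3) = -12
g_3 = -(-12) + 3(3) = 21
g_4 = -21 + 3(-12) = -57
g_5 = -(-57) + 3(21) = 120
g_6 = -120 + 3(-57) = -291
g_7 = -(-291) + 3(120) = 651
g_8 = -651 + 3(-291) = -1524
g_9 = -(-1524) + 3(651) = 3477
Sum = (-3) + 3 + (-12) + 21 + (-57) + 120 + (-291) + 651 + (-1524) + 3477 = 2385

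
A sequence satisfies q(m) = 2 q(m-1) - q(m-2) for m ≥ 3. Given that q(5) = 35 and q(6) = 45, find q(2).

5

Rearranging, q(m-2) = -(q(m) - 2 q(m-1)).
q(4) = -(45 - 2*35) = 25
q(3) = -(35 - 2*25) = 15
q(2) = -(25 - 2*15) = 5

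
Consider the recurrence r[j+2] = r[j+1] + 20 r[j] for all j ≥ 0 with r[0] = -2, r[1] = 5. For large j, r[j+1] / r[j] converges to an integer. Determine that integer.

5

The characteristic equation is r^2 - r - 20 = 0, which factors as (r - 5)(r + 4) = 0.
So the roots are 5 and -4. Since |5| > |-4| and the coefficient of 5^j is non-zero, the ratio tends to 5.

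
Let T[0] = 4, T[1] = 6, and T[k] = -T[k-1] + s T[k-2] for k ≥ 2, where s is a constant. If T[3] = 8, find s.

1

T[2] = -6 + 4s
T[3] = 6 + 2s
So 6 + 2s = 8, giving s = 1.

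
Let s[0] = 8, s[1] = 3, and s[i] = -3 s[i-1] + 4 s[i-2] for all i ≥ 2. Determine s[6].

4103

s[2] = -3(3) + 4(8) = 23
s[3] = -3(23) + 4(3) = -57
s[4] = -3(-57) + 4(23) = 263
s[5] = -3(263) + 4(-57) = -1017
s[6] = -3(-1017) + 4(263) = 4103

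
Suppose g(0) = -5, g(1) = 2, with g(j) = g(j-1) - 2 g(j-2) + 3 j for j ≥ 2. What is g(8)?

g(2) = 2 - 2(-5) + 6 = 18
g(3) = 18 - 2(2) + 9 = 23
g(4) = 23 - 2(18) + 12 = -1
g(5) = (-1) - 2(23) + 15 = -32
g(6) = (-32) - 2(-1) + 18 = -12
g(7) = (-12) - 2(-32) + 21 = 73
g(8) = 73 - 2(-12) + 24 = 121

121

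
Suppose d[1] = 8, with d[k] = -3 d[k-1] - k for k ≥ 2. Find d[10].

-166078

d[2] = -3(8) - 2 = -26
d[3] = -3(-26) - 3 = 75
d[4] = -3(75) - 4 = -229
d[5] = -3(-229) - 5 = 682
d[6] = -3(682) - 6 = -2052
d[7] = -3(-2052) - 7 = 6149
d[8] = -3(6149) - 8 = -18455
d[9] = -3(-18455) - 9 = 55356
d[10] = -3(55356) - 10 = -166078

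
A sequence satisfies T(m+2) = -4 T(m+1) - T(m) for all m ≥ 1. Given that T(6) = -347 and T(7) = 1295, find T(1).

5

Rearranging, T(m-2) = -(T(m) + 4 T(m-1)).
T(5) = -(1295 + 4*(-347)) = 93
T(4) = -(-347 + 4*93) = -25
T(3) = -(93 + 4*(-25)) = 7
T(2) = -(-25 + 4*7) = -3
T(1) = -(7 + 4*(-3)) = 5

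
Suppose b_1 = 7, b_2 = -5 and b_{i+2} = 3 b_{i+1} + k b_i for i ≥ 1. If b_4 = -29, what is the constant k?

b_3 = -15 + 7k
b_4 = -45 + 16k
So -45 + 16k = -29, giving k = 1.

1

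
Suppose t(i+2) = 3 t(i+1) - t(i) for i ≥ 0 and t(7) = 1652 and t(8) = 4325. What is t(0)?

Rearranging, t(i-2) = -(t(i) - 3 t(i-1)).
t(6) = -(4325 - 3(1652)) = 631
t(5) = -(1652 - 3(631)) = 241
t(4) = -(631 - 3(241)) = 92
t(3) = -(241 - 3(92)) = 35
t(2) = -(92 - 3(35)) = 13
t(1) = -(35 - 3(13)) = 4
t(0) = -(13 - 3(4)) = -1

-1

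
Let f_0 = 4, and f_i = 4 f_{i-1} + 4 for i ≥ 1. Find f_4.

f_1 = 4*4 + 4 = 20
f_2 = 4*20 + 4 = 84
f_3 = 4*84 + 4 = 340
f_4 = 4*340 + 4 = 1364

1364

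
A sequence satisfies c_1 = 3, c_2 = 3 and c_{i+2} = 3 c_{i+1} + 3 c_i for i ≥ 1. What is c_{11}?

719523

c_3 = 3*3 + 3*3 = 18
c_4 = 3*18 + 3*3 = 63
c_5 = 3*63 + 3*18 = 243
c_6 = 3*243 + 3*63 = 918
c_7 = 3*918 + 3*243 = 3483
c_8 = 3*3483 + 3*918 = 13203
c_9 = 3*13203 + 3*3483 = 50058
c_{10} = 3*50058 + 3*13203 = 189783
c_{11} = 3*189783 + 3*50058 = 719523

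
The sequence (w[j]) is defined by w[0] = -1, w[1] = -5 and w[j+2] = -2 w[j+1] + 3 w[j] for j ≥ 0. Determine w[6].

727

w[2] = -2*(-5) + 3*(-1) = 7
w[3] = -2*7 + 3*(-5) = -29
w[4] = -2*(-29) + 3*7 = 79
w[5] = -2*79 + 3*(-29) = -245
w[6] = -2*(-245) + 3*79 = 727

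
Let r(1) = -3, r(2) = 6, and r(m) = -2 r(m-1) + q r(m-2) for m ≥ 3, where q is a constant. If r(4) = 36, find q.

r(3) = -12 - 3q
r(4) = 24 + 12q
So 24 + 12q = 36, giving q = 1.

1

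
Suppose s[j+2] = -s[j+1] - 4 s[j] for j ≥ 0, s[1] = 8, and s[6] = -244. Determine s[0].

-1

Let s[0] = w.
s[2] = -8 - 4w
s[3] = -24 + 4w
s[4] = 56 + 12w
s[5] = 40 - 28w
s[6] = -264 - 20w
So -264 - 20w = -244, giving w = -1.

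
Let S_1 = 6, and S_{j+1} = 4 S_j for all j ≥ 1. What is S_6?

S_2 = 4(6) = 24
S_3 = 4(24) = 96
S_4 = 4(96) = 384
S_5 = 4(384) = 1536
S_6 = 4(1536) = 6144

6144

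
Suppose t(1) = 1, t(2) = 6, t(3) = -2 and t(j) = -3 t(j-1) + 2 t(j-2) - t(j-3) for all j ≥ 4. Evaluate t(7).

t(4) = -3(-2) + 2(6) - 1 = 17
t(5) = -3(17) + 2(-2) - 6 = -61
t(6) = -3(-61) + 2(17) - (-2) = 219
t(7) = -3(219) + 2(-61) - 17 = -796

-796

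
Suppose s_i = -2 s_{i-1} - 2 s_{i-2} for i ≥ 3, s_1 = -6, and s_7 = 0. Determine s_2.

Let s_2 = w.
s_3 = 12 - 2w
s_4 = -24 + 2w
s_5 = 24
s_6 = -4w
s_7 = -48 + 8w
So -48 + 8w = 0, giving w = 6.

6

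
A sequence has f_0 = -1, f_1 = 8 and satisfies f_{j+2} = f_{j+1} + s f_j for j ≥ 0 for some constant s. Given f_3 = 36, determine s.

4

f_2 = 8 - s
f_3 = 8 + 7s
So 8 + 7s = 36, giving s = 4.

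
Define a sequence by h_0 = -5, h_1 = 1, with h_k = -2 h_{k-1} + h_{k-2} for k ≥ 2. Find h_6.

h_2 = -2*1 + (-5) = -7
h_3 = -2*(-7) + 1 = 15
h_4 = -2*15 + (-7) = -37
h_5 = -2*(-37) + 15 = 89
h_6 = -2*89 + (-37) = -215

-215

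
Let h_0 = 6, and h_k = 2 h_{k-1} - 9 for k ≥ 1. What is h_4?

h_1 = 2(6) - 9 = 3
h_2 = 2(3) - 9 = -3
h_3 = 2(-3) - 9 = -15
h_4 = 2(-15) - 9 = -39

-39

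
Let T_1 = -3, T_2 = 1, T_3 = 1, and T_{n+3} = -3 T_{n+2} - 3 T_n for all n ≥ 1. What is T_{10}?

T_4 = -3·1 - 3·(-3) = 6
T_5 = -3·6 - 3·1 = -21
T_6 = -3·(-21) - 3·1 = 60
T_7 = -3·60 - 3·6 = -198
T_8 = -3·(-198) - 3·(-21) = 657
T_9 = -3·657 - 3·60 = -2151
T_{10} = -3·(-2151) - 3·(-198) = 7047

7047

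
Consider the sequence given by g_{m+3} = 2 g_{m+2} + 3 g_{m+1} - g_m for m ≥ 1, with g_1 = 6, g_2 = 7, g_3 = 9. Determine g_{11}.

g_4 = 2(9) + 3(7) - 6 = 33
g_5 = 2(33) + 3(9) - 7 = 86
g_6 = 2(86) + 3(33) - 9 = 262
g_7 = 2(262) + 3(86) - 33 = 749
g_8 = 2(749) + 3(262) - 86 = 2198
g_9 = 2(2198) + 3(749) - 262 = 6381
g_{10} = 2(6381) + 3(2198) - 749 = 18607
g_{11} = 2(18607) + 3(6381) - 2198 = 54159

54159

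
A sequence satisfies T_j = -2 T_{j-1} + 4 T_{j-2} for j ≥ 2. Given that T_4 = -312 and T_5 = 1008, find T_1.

9

Rearranging, T_{j-2} = (T_j + 2 T_{j-1}) / 4.
T_3 = (1008 + 2(-312)) / 4 = 384/4 = 96
T_2 = (-312 + 2(96)) / 4 = -120/4 = -30
T_1 = (96 + 2(-30)) / 4 = 36/4 = 9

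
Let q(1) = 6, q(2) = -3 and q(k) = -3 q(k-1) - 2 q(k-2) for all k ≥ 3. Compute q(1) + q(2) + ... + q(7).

q(3) = -3·(-3) - 2·6 = -3
q(4) = -3·(-3) - 2·(-3) = 15
q(5) = -3·15 - 2·(-3) = -39
q(6) = -3·(-39) - 2·15 = 87
q(7) = -3·87 - 2·(-39) = -183
Sum = 6 + (-3) + (-3) + 15 + (-39) + 87 + (-183) = -120

-120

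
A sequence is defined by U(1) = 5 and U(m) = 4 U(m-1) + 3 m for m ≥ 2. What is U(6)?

7502

U(2) = 4·5 + 6 = 26
U(3) = 4·26 + 9 = 113
U(4) = 4·113 + 12 = 464
U(5) = 4·464 + 15 = 1871
U(6) = 4·1871 + 18 = 7502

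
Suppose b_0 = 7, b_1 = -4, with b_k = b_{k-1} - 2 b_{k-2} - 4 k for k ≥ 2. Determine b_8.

-162

b_2 = (-4) - 2·7 - 8 = -26
b_3 = (-26) - 2·(-4) - 12 = -30
b_4 = (-30) - 2·(-26) - 16 = 6
b_5 = 6 - 2·(-30) - 20 = 46
b_6 = 46 - 2·6 - 24 = 10
b_7 = 10 - 2·46 - 28 = -110
b_8 = (-110) - 2·10 - 32 = -162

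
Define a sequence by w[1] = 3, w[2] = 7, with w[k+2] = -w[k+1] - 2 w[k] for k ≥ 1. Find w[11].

179

w[3] = -7 - 2·3 = -13
w[4] = -(-13) - 2·7 = -1
w[5] = -(-1) - 2·(-13) = 27
w[6] = -27 - 2·(-1) = -25
w[7] = -(-25) - 2·27 = -29
w[8] = -(-29) - 2·(-25) = 79
w[9] = -79 - 2·(-29) = -21
w[10] = -(-21) - 2·79 = -137
w[11] = -(-137) - 2·(-21) = 179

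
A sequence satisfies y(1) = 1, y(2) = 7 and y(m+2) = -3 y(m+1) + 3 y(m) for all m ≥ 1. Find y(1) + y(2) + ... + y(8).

12080

y(3) = -3*7 + 3*1 = -18
y(4) = -3*(-18) + 3*7 = 75
y(5) = -3*75 + 3*(-18) = -279
y(6) = -3*(-279) + 3*75 = 1062
y(7) = -3*1062 + 3*(-279) = -4023
y(8) = -3*(-4023) + 3*1062 = 15255
Sum = 1 + 7 + (-18) + 75 + (-279) + 1062 + (-4023) + 15255 = 12080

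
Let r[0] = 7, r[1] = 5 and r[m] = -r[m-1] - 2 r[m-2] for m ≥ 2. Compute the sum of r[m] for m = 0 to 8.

r[2] = -5 - 2·7 = -19
r[3] = -(-19) - 2·5 = 9
r[4] = -9 - 2·(-19) = 29
r[5] = -29 - 2·9 = -47
r[6] = -(-47) - 2·29 = -11
r[7] = -(-11) - 2·(-47) = 105
r[8] = -105 - 2·(-11) = -83
Sum = 7 + 5 + (-19) + 9 + 29 + (-47) + (-11) + 105 + (-83) = -5

-5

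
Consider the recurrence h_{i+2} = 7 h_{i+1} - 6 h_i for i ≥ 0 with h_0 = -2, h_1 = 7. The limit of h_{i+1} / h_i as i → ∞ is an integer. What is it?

6

The characteristic equation is r^2 - 7r + 6 = 0, which factors as (r - 6)(r - 1) = 0.
So the roots are 6 and 1. Since |6| > |1| and the coefficient of 6^i is non-zero, the ratio tends to 6.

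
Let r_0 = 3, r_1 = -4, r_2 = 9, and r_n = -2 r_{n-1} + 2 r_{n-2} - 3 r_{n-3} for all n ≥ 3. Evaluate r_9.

-24227

r_3 = -2·9 + 2·(-4) - 3·3 = -35
r_4 = -2·(-35) + 2·9 - 3·(-4) = 100
r_5 = -2·100 + 2·(-35) - 3·9 = -297
r_6 = -2·(-297) + 2·100 - 3·(-35) = 899
r_7 = -2·899 + 2·(-297) - 3·100 = -2692
r_8 = -2·(-2692) + 2·899 - 3·(-297) = 8073
r_9 = -2·8073 + 2·(-2692) - 3·899 = -24227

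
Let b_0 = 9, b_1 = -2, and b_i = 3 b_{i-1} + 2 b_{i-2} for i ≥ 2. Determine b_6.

1512

b_2 = 3·(-2) + 2·9 = 12
b_3 = 3·12 + 2·(-2) = 32
b_4 = 3·32 + 2·12 = 120
b_5 = 3·120 + 2·32 = 424
b_6 = 3·424 + 2·120 = 1512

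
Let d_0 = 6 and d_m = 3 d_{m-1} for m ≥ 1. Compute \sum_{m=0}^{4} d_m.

d_1 = 3*6 = 18
d_2 = 3*18 = 54
d_3 = 3*54 = 162
d_4 = 3*162 = 486
Sum = 6 + 18 + 54 + 162 + 486 = 726

726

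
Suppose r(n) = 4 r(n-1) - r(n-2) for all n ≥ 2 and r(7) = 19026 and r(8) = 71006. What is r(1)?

6

Rearranging, r(n-2) = -(r(n) - 4 r(n-1)).
r(6) = -(71006 - 4·19026) = 5098
r(5) = -(19026 - 4·5098) = 1366
r(4) = -(5098 - 4·1366) = 366
r(3) = -(1366 - 4·366) = 98
r(2) = -(366 - 4·98) = 26
r(1) = -(98 - 4·26) = 6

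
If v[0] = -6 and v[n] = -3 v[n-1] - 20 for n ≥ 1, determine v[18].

The fixed point is -20/(1 + 3) = -5, so v[n] + 5 = -3(v[n-1] + 5).
Hence v[n] = -1·(-3)^n - 5.
v[18] = -1·(-3)^{18} - 5 = -1·387420489 - 5 = -387420494.

-387420494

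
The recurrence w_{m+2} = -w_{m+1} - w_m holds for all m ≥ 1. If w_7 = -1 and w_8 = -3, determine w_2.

-3

Rearranging, w_{m-2} = -(w_m + w_{m-1}).
w_6 = -(-3 + (-1)) = 4
w_5 = -(-1 + 4) = -3
w_4 = -(4 + (-3)) = -1
w_3 = -(-3 + (-1)) = 4
w_2 = -(-1 + 4) = -3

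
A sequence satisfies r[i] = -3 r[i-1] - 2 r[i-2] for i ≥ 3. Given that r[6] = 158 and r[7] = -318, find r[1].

-3

Rearranging, r[i-2] = (r[i] + 3 r[i-1]) / -2.
r[5] = (-318 + 3(158)) / -2 = 156/-2 = -78
r[4] = (158 + 3(-78)) / -2 = -76/-2 = 38
r[3] = (-78 + 3(38)) / -2 = 36/-2 = -18
r[2] = (38 + 3(-18)) / -2 = -16/-2 = 8
r[1] = (-18 + 3(8)) / -2 = 6/-2 = -3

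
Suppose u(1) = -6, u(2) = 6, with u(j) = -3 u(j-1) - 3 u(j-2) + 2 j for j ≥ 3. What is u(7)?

182

u(3) = -3(6) - 3(-6) + 6 = 6
u(4) = -3(6) - 3(6) + 8 = -28
u(5) = -3(-28) - 3(6) + 10 = 76
u(6) = -3(76) - 3(-28) + 12 = -132
u(7) = -3(-132) - 3(76) + 14 = 182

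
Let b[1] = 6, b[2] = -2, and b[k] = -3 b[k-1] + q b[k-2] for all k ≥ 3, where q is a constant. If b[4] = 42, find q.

-3

b[3] = 6 + 6q
b[4] = -18 - 20q
So -18 - 20q = 42, giving q = -3.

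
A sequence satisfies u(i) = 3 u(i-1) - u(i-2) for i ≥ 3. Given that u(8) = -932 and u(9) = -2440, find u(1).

Rearranging, u(i-2) = -(u(i) - 3 u(i-1)).
u(7) = -(-2440 - 3(-932)) = -356
u(6) = -(-932 - 3(-356)) = -136
u(5) = -(-356 - 3(-136)) = -52
u(4) = -(-136 - 3(-52)) = -20
u(3) = -(-52 - 3(-20)) = -8
u(2) = -(-20 - 3(-8)) = -4
u(1) = -(-8 - 3(-4)) = -4

-4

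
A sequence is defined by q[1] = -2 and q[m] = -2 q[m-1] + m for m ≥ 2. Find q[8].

330

q[2] = -2(-2) + 2 = 6
q[3] = -2(6) + 3 = -9
q[4] = -2(-9) + 4 = 22
q[5] = -2(22) + 5 = -39
q[6] = -2(-39) + 6 = 84
q[7] = -2(84) + 7 = -161
q[8] = -2(-161) + 8 = 330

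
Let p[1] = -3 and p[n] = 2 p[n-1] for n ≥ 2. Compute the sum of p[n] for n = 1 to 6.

-189

p[2] = 2*(-3) = -6
p[3] = 2*(-6) = -12
p[4] = 2*(-12) = -24
p[5] = 2*(-24) = -48
p[6] = 2*(-48) = -96
Sum = (-3) + (-6) + (-12) + (-24) + (-48) + (-96) = -189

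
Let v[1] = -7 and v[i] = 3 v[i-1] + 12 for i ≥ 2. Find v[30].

The fixed point is 12/(1 - 3) = -6, so v[i] + 6 = 3(v[i-1] + 6).
Hence v[i] = -1·3^{i-1} - 6.
v[30] = -1·3^{29} - 6 = -1·68630377364883 - 6 = -68630377364889.

-68630377364889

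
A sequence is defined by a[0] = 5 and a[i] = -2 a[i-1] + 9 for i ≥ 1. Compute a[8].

515

a[1] = -2(5) + 9 = -1
a[2] = -2(-1) + 9 = 11
a[3] = -2(11) + 9 = -13
a[4] = -2(-13) + 9 = 35
a[5] = -2(35) + 9 = -61
a[6] = -2(-61) + 9 = 131
a[7] = -2(131) + 9 = -253
a[8] = -2(-253) + 9 = 515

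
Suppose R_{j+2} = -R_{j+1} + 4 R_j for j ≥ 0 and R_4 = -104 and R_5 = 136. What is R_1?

-4

Rearranging, R_{j-2} = (R_j + R_{j-1}) / 4.
R_3 = (136 + (-104)) / 4 = 32/4 = 8
R_2 = (-104 + 8) / 4 = -96/4 = -24
R_1 = (8 + (-24)) / 4 = -16/4 = -4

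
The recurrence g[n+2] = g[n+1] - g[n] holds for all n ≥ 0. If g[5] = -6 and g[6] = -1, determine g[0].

-1

Rearranging, g[n-2] = -(g[n] - g[n-1]).
g[4] = -(-1 - (-6)) = -5
g[3] = -(-6 - (-5)) = 1
g[2] = -(-5 - 1) = 6
g[1] = -(1 - 6) = 5
g[0] = -(6 - 5) = -1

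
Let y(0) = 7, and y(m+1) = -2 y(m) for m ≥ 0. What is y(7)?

-896

y(1) = -2·7 = -14
y(2) = -2·(-14) = 28
y(3) = -2·28 = -56
y(4) = -2·(-56) = 112
y(5) = -2·112 = -224
y(6) = -2·(-224) = 448
y(7) = -2·448 = -896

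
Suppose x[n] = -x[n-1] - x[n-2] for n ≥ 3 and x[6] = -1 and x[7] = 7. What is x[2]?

-6

Rearranging, x[n-2] = -(x[n] + x[n-1]).
x[5] = -(7 + (-1)) = -6
x[4] = -(-1 + (-6)) = 7
x[3] = -(-6 + 7) = -1
x[2] = -(7 + (-1)) = -6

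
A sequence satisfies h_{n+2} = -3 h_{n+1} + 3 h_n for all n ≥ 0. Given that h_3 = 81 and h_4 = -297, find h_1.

Rearranging, h_{n-2} = (h_n + 3 h_{n-1}) / 3.
h_2 = (-297 + 3(81)) / 3 = -54/3 = -18
h_1 = (81 + 3(-18)) / 3 = 27/3 = 9

9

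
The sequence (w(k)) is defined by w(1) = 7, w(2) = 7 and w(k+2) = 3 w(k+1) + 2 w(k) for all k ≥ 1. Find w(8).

19271

w(3) = 3(7) + 2(7) = 35
w(4) = 3(35) + 2(7) = 119
w(5) = 3(119) + 2(35) = 427
w(6) = 3(427) + 2(119) = 1519
w(7) = 3(1519) + 2(427) = 5411
w(8) = 3(5411) + 2(1519) = 19271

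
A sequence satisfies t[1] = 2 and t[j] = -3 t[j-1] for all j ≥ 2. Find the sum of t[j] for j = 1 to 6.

-364

t[2] = -3*2 = -6
t[3] = -3*(-6) = 18
t[4] = -3*18 = -54
t[5] = -3*(-54) = 162
t[6] = -3*162 = -486
Sum = 2 + (-6) + 18 + (-54) + 162 + (-486) = -364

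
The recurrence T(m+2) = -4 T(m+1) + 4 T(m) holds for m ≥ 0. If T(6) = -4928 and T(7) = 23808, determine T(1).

Rearranging, T(m-2) = (T(m) + 4 T(m-1)) / 4.
T(5) = (23808 + 4(-4928)) / 4 = 4096/4 = 1024
T(4) = (-4928 + 4(1024)) / 4 = -832/4 = -208
T(3) = (1024 + 4(-208)) / 4 = 192/4 = 48
T(2) = (-208 + 4(48)) / 4 = -16/4 = -4
T(1) = (48 + 4(-4)) / 4 = 32/4 = 8

8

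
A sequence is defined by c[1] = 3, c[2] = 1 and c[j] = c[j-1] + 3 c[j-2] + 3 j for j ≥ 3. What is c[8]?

c[3] = 1 + 3·3 + 9 = 19
c[4] = 19 + 3·1 + 12 = 34
c[5] = 34 + 3·19 + 15 = 106
c[6] = 106 + 3·34 + 18 = 226
c[7] = 226 + 3·106 + 21 = 565
c[8] = 565 + 3·226 + 24 = 1267

1267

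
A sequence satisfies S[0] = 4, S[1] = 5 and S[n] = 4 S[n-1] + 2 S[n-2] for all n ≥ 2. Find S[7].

S[2] = 4*5 + 2*4 = 28
S[3] = 4*28 + 2*5 = 122
S[4] = 4*122 + 2*28 = 544
S[5] = 4*544 + 2*122 = 2420
S[6] = 4*2420 + 2*544 = 10768
S[7] = 4*10768 + 2*2420 = 47912

47912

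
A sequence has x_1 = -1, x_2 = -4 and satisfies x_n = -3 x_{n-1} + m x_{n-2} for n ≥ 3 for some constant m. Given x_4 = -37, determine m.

1

x_3 = 12 - m
x_4 = -36 - m
So -36 - m = -37, giving m = 1.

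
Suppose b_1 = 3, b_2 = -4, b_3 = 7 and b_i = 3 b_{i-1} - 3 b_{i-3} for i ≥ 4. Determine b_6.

123

b_4 = 3*7 - 3*3 = 12
b_5 = 3*12 - 3*(-4) = 48
b_6 = 3*48 - 3*7 = 123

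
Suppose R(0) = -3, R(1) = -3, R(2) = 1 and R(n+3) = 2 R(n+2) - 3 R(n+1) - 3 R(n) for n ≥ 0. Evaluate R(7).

-505

R(3) = 2(1) - 3(-3) - 3(-3) = 20
R(4) = 2(20) - 3(1) - 3(-3) = 46
R(5) = 2(46) - 3(20) - 3(1) = 29
R(6) = 2(29) - 3(46) - 3(20) = -140
R(7) = 2(-140) - 3(29) - 3(46) = -505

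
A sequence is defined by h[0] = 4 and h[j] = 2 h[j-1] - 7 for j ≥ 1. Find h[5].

-89

h[1] = 2·4 - 7 = 1
h[2] = 2·1 - 7 = -5
h[3] = 2·(-5) - 7 = -17
h[4] = 2·(-17) - 7 = -41
h[5] = 2·(-41) - 7 = -89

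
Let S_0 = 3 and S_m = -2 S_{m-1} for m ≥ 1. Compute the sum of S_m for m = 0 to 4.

33

S_1 = -2*3 = -6
S_2 = -2*(-6) = 12
S_3 = -2*12 = -24
S_4 = -2*(-24) = 48
Sum = 3 + (-6) + 12 + (-24) + 48 = 33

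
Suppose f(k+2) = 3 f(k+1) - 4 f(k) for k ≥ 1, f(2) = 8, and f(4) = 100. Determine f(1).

Let f(1) = x.
f(3) = 24 - 4x
f(4) = 40 - 12x
So 40 - 12x = 100, giving x = -5.

-5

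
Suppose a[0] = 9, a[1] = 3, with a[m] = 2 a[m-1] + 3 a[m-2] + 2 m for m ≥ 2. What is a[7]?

a[2] = 2*3 + 3*9 + 4 = 37
a[3] = 2*37 + 3*3 + 6 = 89
a[4] = 2*89 + 3*37 + 8 = 297
a[5] = 2*297 + 3*89 + 10 = 871
a[6] = 2*871 + 3*297 + 12 = 2645
a[7] = 2*2645 + 3*871 + 14 = 7917

7917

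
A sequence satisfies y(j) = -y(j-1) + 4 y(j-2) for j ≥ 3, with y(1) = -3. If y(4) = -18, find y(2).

Let y(2) = x.
y(3) = -12 - x
y(4) = 12 + 5x
So 12 + 5x = -18, giving x = -6.

-6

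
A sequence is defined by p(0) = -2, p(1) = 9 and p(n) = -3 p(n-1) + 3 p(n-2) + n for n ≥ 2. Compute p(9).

p(2) = -3(9) + 3(-2) + 2 = -31
p(3) = -3(-31) + 3(9) + 3 = 123
p(4) = -3(123) + 3(-31) + 4 = -458
p(5) = -3(-458) + 3(123) + 5 = 1748
p(6) = -3(1748) + 3(-458) + 6 = -6612
p(7) = -3(-6612) + 3(1748) + 7 = 25087
p(8) = -3(25087) + 3(-6612) + 8 = -95089
p(9) = -3(-95089) + 3(25087) + 9 = 360537

360537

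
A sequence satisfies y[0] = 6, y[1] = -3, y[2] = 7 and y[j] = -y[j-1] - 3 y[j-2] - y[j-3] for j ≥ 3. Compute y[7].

-70

y[3] = -7 - 3·(-3) - 6 = -4
y[4] = -(-4) - 3·7 - (-3) = -14
y[5] = -(-14) - 3·(-4) - 7 = 19
y[6] = -19 - 3·(-14) - (-4) = 27
y[7] = -27 - 3·19 - (-14) = -70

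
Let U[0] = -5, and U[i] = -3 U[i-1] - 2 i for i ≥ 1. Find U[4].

U[1] = -3*(-5) - 2 = 13
U[2] = -3*13 - 4 = -43
U[3] = -3*(-43) - 6 = 123
U[4] = -3*123 - 8 = -377

-377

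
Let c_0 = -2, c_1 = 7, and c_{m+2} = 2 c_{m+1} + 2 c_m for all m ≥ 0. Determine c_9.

13552

c_2 = 2*7 + 2*(-2) = 10
c_3 = 2*10 + 2*7 = 34
c_4 = 2*34 + 2*10 = 88
c_5 = 2*88 + 2*34 = 244
c_6 = 2*244 + 2*88 = 664
c_7 = 2*664 + 2*244 = 1816
c_8 = 2*1816 + 2*664 = 4960
c_9 = 2*4960 + 2*1816 = 13552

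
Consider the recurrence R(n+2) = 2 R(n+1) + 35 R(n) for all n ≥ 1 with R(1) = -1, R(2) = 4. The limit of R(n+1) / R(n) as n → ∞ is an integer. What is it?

The characteristic equation is r^2 - 2r - 35 = 0, which factors as (r - 7)(r + 5) = 0.
So the roots are 7 and -5. Since |7| > |-5| and the coefficient of 7^n is non-zero, the ratio tends to 7.

7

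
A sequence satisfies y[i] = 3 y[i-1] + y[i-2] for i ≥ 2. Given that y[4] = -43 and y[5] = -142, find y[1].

-1

Rearranging, y[i-2] = y[i] - 3 y[i-1].
y[3] = -142 - 3·(-43) = -13
y[2] = -43 - 3·(-13) = -4
y[1] = -13 - 3·(-4) = -1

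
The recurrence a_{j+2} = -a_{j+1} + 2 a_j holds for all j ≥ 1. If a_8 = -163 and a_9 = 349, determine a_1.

9

Rearranging, a_{j-2} = (a_j + a_{j-1}) / 2.
a_7 = (349 + (-163)) / 2 = 186/2 = 93
a_6 = (-163 + 93) / 2 = -70/2 = -35
a_5 = (93 + (-35)) / 2 = 58/2 = 29
a_4 = (-35 + 29) / 2 = -6/2 = -3
a_3 = (29 + (-3)) / 2 = 26/2 = 13
a_2 = (-3 + 13) / 2 = 10/2 = 5
a_1 = (13 + 5) / 2 = 18/2 = 9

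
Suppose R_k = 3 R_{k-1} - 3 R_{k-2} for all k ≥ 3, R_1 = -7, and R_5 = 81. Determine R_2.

Let R_2 = v.
R_3 = 21 + 3v
R_4 = 63 + 6v
R_5 = 126 + 9v
So 126 + 9v = 81, giving v = -5.

-5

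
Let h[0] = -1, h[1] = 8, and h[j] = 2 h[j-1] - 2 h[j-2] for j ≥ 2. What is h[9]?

h[2] = 2*8 - 2*(-1) = 18
h[3] = 2*18 - 2*8 = 20
h[4] = 2*20 - 2*18 = 4
h[5] = 2*4 - 2*20 = -32
h[6] = 2*(-32) - 2*4 = -72
h[7] = 2*(-72) - 2*(-32) = -80
h[8] = 2*(-80) - 2*(-72) = -16
h[9] = 2*(-16) - 2*(-80) = 128

128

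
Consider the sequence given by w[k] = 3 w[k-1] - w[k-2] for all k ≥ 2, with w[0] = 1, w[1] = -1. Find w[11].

-24476

w[2] = 3·(-1) - 1 = -4
w[3] = 3·(-4) - (-1) = -11
w[4] = 3·(-11) - (-4) = -29
w[5] = 3·(-29) - (-11) = -76
w[6] = 3·(-76) - (-29) = -199
w[7] = 3·(-199) - (-76) = -521
w[8] = 3·(-521) - (-199) = -1364
w[9] = 3·(-1364) - (-521) = -3571
w[10] = 3·(-3571) - (-1364) = -9349
w[11] = 3·(-9349) - (-3571) = -24476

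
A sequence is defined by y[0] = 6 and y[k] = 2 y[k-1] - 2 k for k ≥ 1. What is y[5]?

78

y[1] = 2*6 - 2 = 10
y[2] = 2*10 - 4 = 16
y[3] = 2*16 - 6 = 26
y[4] = 2*26 - 8 = 44
y[5] = 2*44 - 10 = 78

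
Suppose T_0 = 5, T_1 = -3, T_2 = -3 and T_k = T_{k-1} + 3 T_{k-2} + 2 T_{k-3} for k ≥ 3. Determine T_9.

T_3 = (-3) + 3·(-3) + 2·5 = -2
T_4 = (-2) + 3·(-3) + 2·(-3) = -17
T_5 = (-17) + 3·(-2) + 2·(-3) = -29
T_6 = (-29) + 3·(-17) + 2·(-2) = -84
T_7 = (-84) + 3·(-29) + 2·(-17) = -205
T_8 = (-205) + 3·(-84) + 2·(-29) = -515
T_9 = (-515) + 3·(-205) + 2·(-84) = -1298

-1298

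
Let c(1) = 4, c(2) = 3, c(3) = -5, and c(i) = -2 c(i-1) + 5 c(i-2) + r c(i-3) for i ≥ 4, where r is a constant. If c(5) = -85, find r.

c(4) = 25 + 4r
c(5) = -75 - 5r
So -75 - 5r = -85, giving r = 2.

2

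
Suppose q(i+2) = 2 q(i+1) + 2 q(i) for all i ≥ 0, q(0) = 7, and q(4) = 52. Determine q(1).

-2

Let q(1) = v.
q(2) = 14 + 2v
q(3) = 28 + 6v
q(4) = 84 + 16v
So 84 + 16v = 52, giving v = -2.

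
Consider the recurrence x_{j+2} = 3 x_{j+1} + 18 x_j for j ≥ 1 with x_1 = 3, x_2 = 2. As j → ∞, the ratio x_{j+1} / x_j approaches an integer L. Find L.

6

The characteristic equation is r^2 - 3r - 18 = 0, which factors as (r - 6)(r + 3) = 0.
So the roots are 6 and -3. Since |6| > |-3| and the coefficient of 6^j is non-zero, the ratio tends to 6.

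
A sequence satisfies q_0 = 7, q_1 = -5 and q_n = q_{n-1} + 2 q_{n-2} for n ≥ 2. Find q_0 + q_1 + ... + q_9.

682

q_2 = (-5) + 2(7) = 9
q_3 = 9 + 2(-5) = -1
q_4 = (-1) + 2(9) = 17
q_5 = 17 + 2(-1) = 15
q_6 = 15 + 2(17) = 49
q_7 = 49 + 2(15) = 79
q_8 = 79 + 2(49) = 177
q_9 = 177 + 2(79) = 335
Sum = 7 + (-5) + 9 + (-1) + 17 + 15 + 49 + 79 + 177 + 335 = 682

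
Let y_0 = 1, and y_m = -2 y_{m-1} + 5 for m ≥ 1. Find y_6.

y_1 = -2*1 + 5 = 3
y_2 = -2*3 + 5 = -1
y_3 = -2*(-1) + 5 = 7
y_4 = -2*7 + 5 = -9
y_5 = -2*(-9) + 5 = 23
y_6 = -2*23 + 5 = -41

-41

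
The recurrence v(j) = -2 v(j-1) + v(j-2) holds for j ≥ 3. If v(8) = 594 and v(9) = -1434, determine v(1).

6

Rearranging, v(j-2) = v(j) + 2 v(j-1).
v(7) = -1434 + 2*594 = -246
v(6) = 594 + 2*(-246) = 102
v(5) = -246 + 2*102 = -42
v(4) = 102 + 2*(-42) = 18
v(3) = -42 + 2*18 = -6
v(2) = 18 + 2*(-6) = 6
v(1) = -6 + 2*6 = 6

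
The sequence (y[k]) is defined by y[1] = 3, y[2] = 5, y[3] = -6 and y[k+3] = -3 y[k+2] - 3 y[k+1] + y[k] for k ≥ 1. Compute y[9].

243

y[4] = -3*(-6) - 3*5 + 3 = 6
y[5] = -3*6 - 3*(-6) + 5 = 5
y[6] = -3*5 - 3*6 + (-6) = -39
y[7] = -3*(-39) - 3*5 + 6 = 108
y[8] = -3*108 - 3*(-39) + 5 = -202
y[9] = -3*(-202) - 3*108 + (-39) = 243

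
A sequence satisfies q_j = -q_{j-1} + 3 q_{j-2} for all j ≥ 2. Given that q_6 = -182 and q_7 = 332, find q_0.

Rearranging, q_{j-2} = (q_j + q_{j-1}) / 3.
q_5 = (332 + (-182)) / 3 = 150/3 = 50
q_4 = (-182 + 50) / 3 = -132/3 = -44
q_3 = (50 + (-44)) / 3 = 6/3 = 2
q_2 = (-44 + 2) / 3 = -42/3 = -14
q_1 = (2 + (-14)) / 3 = -12/3 = -4
q_0 = (-14 + (-4)) / 3 = -18/3 = -6

-6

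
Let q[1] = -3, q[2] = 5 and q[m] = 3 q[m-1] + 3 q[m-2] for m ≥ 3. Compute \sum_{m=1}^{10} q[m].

q[3] = 3(5) + 3(-3) = 6
q[4] = 3(6) + 3(5) = 33
q[5] = 3(33) + 3(6) = 117
q[6] = 3(117) + 3(33) = 450
q[7] = 3(450) + 3(117) = 1701
q[8] = 3(1701) + 3(450) = 6453
q[9] = 3(6453) + 3(1701) = 24462
q[10] = 3(24462) + 3(6453) = 92745
Sum = (-3) + 5 + 6 + 33 + 117 + 450 + 1701 + 6453 + 24462 + 92745 = 125969

125969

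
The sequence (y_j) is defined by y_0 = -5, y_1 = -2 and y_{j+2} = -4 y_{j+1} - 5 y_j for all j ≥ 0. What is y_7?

y_2 = -4·(-2) - 5·(-5) = 33
y_3 = -4·33 - 5·(-2) = -122
y_4 = -4·(-122) - 5·33 = 323
y_5 = -4·323 - 5·(-122) = -682
y_6 = -4·(-682) - 5·323 = 1113
y_7 = -4·1113 - 5·(-682) = -1042

-1042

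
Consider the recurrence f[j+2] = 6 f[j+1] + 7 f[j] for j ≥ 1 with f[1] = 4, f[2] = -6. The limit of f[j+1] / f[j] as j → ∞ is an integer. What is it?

The characteristic equation is r^2 - 6r - 7 = 0, which factors as (r - 7)(r + 1) = 0.
So the roots are 7 and -1. Since |7| > |-1| and the coefficient of 7^j is non-zero, the ratio tends to 7.

7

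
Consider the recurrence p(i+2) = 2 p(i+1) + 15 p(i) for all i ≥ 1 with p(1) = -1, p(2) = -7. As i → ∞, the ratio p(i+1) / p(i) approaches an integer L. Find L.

The characteristic equation is r^2 - 2r - 15 = 0, which factors as (r - 5)(r + 3) = 0.
So the roots are 5 and -3. Since |5| > |-3| and the coefficient of 5^i is non-zero, the ratio tends to 5.

5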